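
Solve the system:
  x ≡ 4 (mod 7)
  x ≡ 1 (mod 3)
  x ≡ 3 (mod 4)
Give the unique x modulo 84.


Moduli 7, 3, 4 are pairwise coprime; by CRT there is a unique solution modulo M = 7 · 3 · 4 = 84.
Solve pairwise, accumulating the modulus:
  Start with x ≡ 4 (mod 7).
  Combine with x ≡ 1 (mod 3): since gcd(7, 3) = 1, we get a unique residue mod 21.
    Write x = 4 + 7·t and substitute into x ≡ 1 (mod 3): 7·t ≡ 1 − 4 = -3 (mod 3).
    Reduce coefficients mod 3: 1·t ≡ 0 (mod 3).
    So t ≡ 0 (mod 3).
    Then x = 4 + 7·0 = 4, valid modulo lcm(7, 3) = 21: x ≡ 4 (mod 21).
  Combine with x ≡ 3 (mod 4): since gcd(21, 4) = 1, we get a unique residue mod 84.
    Write x = 4 + 21·t and substitute into x ≡ 3 (mod 4): 21·t ≡ 3 − 4 = -1 (mod 4).
    Reduce coefficients mod 4: 1·t ≡ 3 (mod 4).
    So t ≡ 3 (mod 4).
    Then x = 4 + 21·3 = 67, valid modulo lcm(21, 4) = 84: x ≡ 67 (mod 84).
Verify: 67 mod 7 = 4 ✓, 67 mod 3 = 1 ✓, 67 mod 4 = 3 ✓.

x ≡ 67 (mod 84).


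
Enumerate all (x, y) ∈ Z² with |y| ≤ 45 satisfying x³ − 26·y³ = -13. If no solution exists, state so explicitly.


The equation is x³ - 26y³ = -13. For fixed y, x³ = 26·y³ − 13, so a solution requires the RHS to be a perfect cube.
Strategy: iterate y from -45 to 45, compute RHS = 26·y³ − 13, and check whether it is a (positive or negative) perfect cube.
Check small values of y:
  y = 0: RHS = -13 is not a perfect cube.
  y = 1: RHS = 13 is not a perfect cube.
  y = -1: RHS = -39 is not a perfect cube.
  y = 2: RHS = 195 is not a perfect cube.
  y = -2: RHS = -221 is not a perfect cube.
  y = 3: RHS = 689 is not a perfect cube.
  y = -3: RHS = -715 is not a perfect cube.
Continuing the search up to |y| = 45 finds no solutions either.
No (x, y) in the scanned range satisfies the equation.

No integer solutions with |y| ≤ 45.


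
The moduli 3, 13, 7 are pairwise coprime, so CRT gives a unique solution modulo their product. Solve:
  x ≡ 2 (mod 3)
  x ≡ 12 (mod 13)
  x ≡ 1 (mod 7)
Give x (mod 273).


Moduli 3, 13, 7 are pairwise coprime; by CRT there is a unique solution modulo M = 3 · 13 · 7 = 273.
Solve pairwise, accumulating the modulus:
  Start with x ≡ 2 (mod 3).
  Combine with x ≡ 12 (mod 13): since gcd(3, 13) = 1, we get a unique residue mod 39.
    Write x = 2 + 3·t and substitute into x ≡ 12 (mod 13): 3·t ≡ 12 − 2 = 10 (mod 13).
    The inverse of 3 mod 13 is 9 (since 3·9 = 27 = 2·13 + 1), so t ≡ 9·10 = 90 ≡ 12 (mod 13).
    Then x = 2 + 3·12 = 38, valid modulo lcm(3, 13) = 39: x ≡ 38 (mod 39).
  Combine with x ≡ 1 (mod 7): since gcd(39, 7) = 1, we get a unique residue mod 273.
    Write x = 38 + 39·t and substitute into x ≡ 1 (mod 7): 39·t ≡ 1 − 38 = -37 (mod 7).
    Reduce coefficients mod 7: 4·t ≡ 5 (mod 7).
    The inverse of 4 mod 7 is 2 (since 4·2 = 8 = 1·7 + 1), so t ≡ 2·5 = 10 ≡ 3 (mod 7).
    Then x = 38 + 39·3 = 155, valid modulo lcm(39, 7) = 273: x ≡ 155 (mod 273).
Verify: 155 mod 3 = 2 ✓, 155 mod 13 = 12 ✓, 155 mod 7 = 1 ✓.

x ≡ 155 (mod 273).


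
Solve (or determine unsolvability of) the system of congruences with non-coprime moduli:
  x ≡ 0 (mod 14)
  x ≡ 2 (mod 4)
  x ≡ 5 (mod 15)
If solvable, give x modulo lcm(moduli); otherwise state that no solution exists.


Moduli 14, 4, 15 are not pairwise coprime, so CRT works modulo lcm(m_i) when all pairwise compatibility conditions hold.
Pairwise compatibility: gcd(m_i, m_j) must divide a_i - a_j for every pair.
Merge one congruence at a time:
  Start: x ≡ 0 (mod 14).
  Combine with x ≡ 2 (mod 4): gcd(14, 4) = 2; 2 - 0 = 2, which IS divisible by 2, so compatible.
    Write x = 0 + 14·t and substitute into x ≡ 2 (mod 4): 14·t ≡ 2 − 0 = 2 (mod 4).
    Divide the congruence (and modulus) by g = 2: 7·t ≡ 1 (mod 2).
    Reduce coefficients mod 2: 1·t ≡ 1 (mod 2).
    So t ≡ 1 (mod 2).
    Then x = 0 + 14·1 = 14, valid modulo lcm(14, 4) = 28: x ≡ 14 (mod 28).
  Combine with x ≡ 5 (mod 15): gcd(28, 15) = 1; 5 - 14 = -9, which IS divisible by 1, so compatible.
    Write x = 14 + 28·t and substitute into x ≡ 5 (mod 15): 28·t ≡ 5 − 14 = -9 (mod 15).
    Reduce coefficients mod 15: 13·t ≡ 6 (mod 15).
    The inverse of 13 mod 15 is 7 (since 13·7 = 91 = 6·15 + 1), so t ≡ 7·6 = 42 ≡ 12 (mod 15).
    Then x = 14 + 28·12 = 350, valid modulo lcm(28, 15) = 420: x ≡ 350 (mod 420).
Verify: 350 mod 14 = 0, 350 mod 4 = 2, 350 mod 15 = 5.

x ≡ 350 (mod 420).


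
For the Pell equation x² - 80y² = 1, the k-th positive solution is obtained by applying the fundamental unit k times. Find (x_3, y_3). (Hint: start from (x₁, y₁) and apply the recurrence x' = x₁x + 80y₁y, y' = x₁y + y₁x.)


Step 1: Find the fundamental solution (x₁, y₁) of x² - 80y² = 1.
  Expand √80 as a continued fraction. a₀ = ⌊√80⌋ = 8; iterate m_{k+1} = d_k·a_k − m_k, d_{k+1} = (80 − m_{k+1}²)/d_k, a_{k+1} = ⌊(a₀ + m_{k+1})/d_{k+1}⌋ (starting m₀ = 0, d₀ = 1), with convergents p_k = a_k·p_{k-1} + p_{k-2}, q_k = a_k·q_{k-1} + q_{k-2} (p₋₁ = 1, q₋₁ = 0):
  k = 0: a₀ = 8; p₀/q₀ = 8/1; p₀² − 80·q₀² = 64 − 80 = -16.
  k = 1: m = 8, d = 16, a = ⌊(8 + 8)/16⌋ = 1; p/q = (1·8 + 1)/(1·1 + 0) = 9/1; p² − 80·q² = 81 − 80 = 1.
  The first convergent with p² − 80·q² = 1 gives the fundamental solution (x₁, y₁) = (9, 1).
Step 2: Apply the recurrence (x_{n+1}, y_{n+1}) = (x₁x_n + 80y₁y_n, x₁y_n + y₁x_n) repeatedly.
  From (x_1, y_1) = (9, 1): x_2 = 9·9 + 80·1·1 = 161; y_2 = 9·1 + 1·9 = 18.
  From (x_2, y_2) = (161, 18): x_3 = 9·161 + 80·1·18 = 2889; y_3 = 9·18 + 1·161 = 323.
Step 3: Verify x_3² - 80·y_3² = 8346321 - 8346320 = 1 (should be 1). ✓

(x_1, y_1) = (9, 1); (x_3, y_3) = (2889, 323).


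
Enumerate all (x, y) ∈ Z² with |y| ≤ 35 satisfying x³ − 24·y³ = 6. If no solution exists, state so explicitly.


The equation is x³ - 24y³ = 6. For fixed y, x³ = 24·y³ + 6, so a solution requires the RHS to be a perfect cube.
Strategy: iterate y from -35 to 35, compute RHS = 24·y³ + 6, and check whether it is a (positive or negative) perfect cube.
Check small values of y:
  y = 0: RHS = 6 is not a perfect cube.
  y = 1: RHS = 30 is not a perfect cube.
  y = -1: RHS = -18 is not a perfect cube.
  y = 2: RHS = 198 is not a perfect cube.
  y = -2: RHS = -186 is not a perfect cube.
  y = 3: RHS = 654 is not a perfect cube.
  y = -3: RHS = -642 is not a perfect cube.
Continuing the search up to |y| = 35 finds no solutions either.
No (x, y) in the scanned range satisfies the equation.

No integer solutions with |y| ≤ 35.


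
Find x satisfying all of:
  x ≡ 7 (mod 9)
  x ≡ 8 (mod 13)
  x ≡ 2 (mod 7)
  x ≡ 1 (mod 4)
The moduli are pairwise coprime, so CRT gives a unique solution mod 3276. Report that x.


Product of moduli M = 9 · 13 · 7 · 4 = 3276.
Merge one congruence at a time:
  Start: x ≡ 7 (mod 9).
  Combine with x ≡ 8 (mod 13); new modulus lcm = 117.
    Write x = 7 + 9·t and substitute into x ≡ 8 (mod 13): 9·t ≡ 8 − 7 = 1 (mod 13).
    The inverse of 9 mod 13 is 3 (since 9·3 = 27 = 2·13 + 1), so t ≡ 3·1 = 3 ≡ 3 (mod 13).
    Then x = 7 + 9·3 = 34, valid modulo lcm(9, 13) = 117: x ≡ 34 (mod 117).
  Combine with x ≡ 2 (mod 7); new modulus lcm = 819.
    Write x = 34 + 117·t and substitute into x ≡ 2 (mod 7): 117·t ≡ 2 − 34 = -32 (mod 7).
    Reduce coefficients mod 7: 5·t ≡ 3 (mod 7).
    The inverse of 5 mod 7 is 3 (since 5·3 = 15 = 2·7 + 1), so t ≡ 3·3 = 9 ≡ 2 (mod 7).
    Then x = 34 + 117·2 = 268, valid modulo lcm(117, 7) = 819: x ≡ 268 (mod 819).
  Combine with x ≡ 1 (mod 4); new modulus lcm = 3276.
    Write x = 268 + 819·t and substitute into x ≡ 1 (mod 4): 819·t ≡ 1 − 268 = -267 (mod 4).
    Reduce coefficients mod 4: 3·t ≡ 1 (mod 4).
    The inverse of 3 mod 4 is 3 (since 3·3 = 9 = 2·4 + 1), so t ≡ 3·1 = 3 ≡ 3 (mod 4).
    Then x = 268 + 819·3 = 2725, valid modulo lcm(819, 4) = 3276: x ≡ 2725 (mod 3276).
Verify against each original: 2725 mod 9 = 7, 2725 mod 13 = 8, 2725 mod 7 = 2, 2725 mod 4 = 1.

x ≡ 2725 (mod 3276).


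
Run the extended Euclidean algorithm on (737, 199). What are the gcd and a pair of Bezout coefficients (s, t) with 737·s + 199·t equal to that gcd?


Euclidean algorithm on (737, 199) — divide until remainder is 0:
  737 = 3 · 199 + 140
  199 = 1 · 140 + 59
  140 = 2 · 59 + 22
  59 = 2 · 22 + 15
  22 = 1 · 15 + 7
  15 = 2 · 7 + 1
  7 = 7 · 1 + 0
gcd(737, 199) = 1.
Track Bezout coefficients alongside the remainders: start with r₀ = 737 = a·1 + b·0 (s = 1, t = 0) and r₁ = 199 = a·0 + b·1 (s = 0, t = 1); each new remainder r_{k+1} = r_{k-1} − q_k·r_k inherits s_{k+1} = s_{k-1} − q_k·s_k, t_{k+1} = t_{k-1} − q_k·t_k, so r_k = a·s_k + b·t_k at every step:
  q = 3: r = 140, s = 1 − 3·0 = 1, t = 0 − 3·1 = -3  (check: 737·1 + 199·(-3) = 140)
  q = 1: r = 59, s = 0 − 1·1 = -1, t = 1 − 1·(-3) = 4  (check: 737·(-1) + 199·4 = 59)
  q = 2: r = 22, s = 1 − 2·(-1) = 3, t = -3 − 2·4 = -11  (check: 737·3 + 199·(-11) = 22)
  q = 2: r = 15, s = -1 − 2·3 = -7, t = 4 − 2·(-11) = 26  (check: 737·(-7) + 199·26 = 15)
  q = 1: r = 7, s = 3 − 1·(-7) = 10, t = -11 − 1·26 = -37  (check: 737·10 + 199·(-37) = 7)
  q = 2: r = 1, s = -7 − 2·10 = -27, t = 26 − 2·(-37) = 100  (check: 737·(-27) + 199·100 = 1)
The row with r = 1 (the gcd) gives the Bezout coefficients s = -27, t = 100.
Result: 737 · (-27) + 199 · (100) = 1.

gcd(737, 199) = 1; s = -27, t = 100 (check: 737·(-27) + 199·100 = 1).


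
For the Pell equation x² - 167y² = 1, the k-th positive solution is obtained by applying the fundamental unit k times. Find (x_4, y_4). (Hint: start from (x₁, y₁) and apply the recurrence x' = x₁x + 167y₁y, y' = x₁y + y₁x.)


Step 1: Find the fundamental solution (x₁, y₁) of x² - 167y² = 1.
  Expand √167 as a continued fraction. a₀ = ⌊√167⌋ = 12; iterate m_{k+1} = d_k·a_k − m_k, d_{k+1} = (167 − m_{k+1}²)/d_k, a_{k+1} = ⌊(a₀ + m_{k+1})/d_{k+1}⌋ (starting m₀ = 0, d₀ = 1), with convergents p_k = a_k·p_{k-1} + p_{k-2}, q_k = a_k·q_{k-1} + q_{k-2} (p₋₁ = 1, q₋₁ = 0):
  k = 0: a₀ = 12; p₀/q₀ = 12/1; p₀² − 167·q₀² = 144 − 167 = -23.
  k = 1: m = 12, d = 23, a = ⌊(12 + 12)/23⌋ = 1; p/q = (1·12 + 1)/(1·1 + 0) = 13/1; p² − 167·q² = 169 − 167 = 2.
  k = 2: m = 11, d = 2, a = ⌊(12 + 11)/2⌋ = 11; p/q = (11·13 + 12)/(11·1 + 1) = 155/12; p² − 167·q² = 24025 − 24048 = -23.
  k = 3: m = 11, d = 23, a = ⌊(12 + 11)/23⌋ = 1; p/q = (1·155 + 13)/(1·12 + 1) = 168/13; p² − 167·q² = 28224 − 28223 = 1.
  The first convergent with p² − 167·q² = 1 gives the fundamental solution (x₁, y₁) = (168, 13).
Step 2: Apply the recurrence (x_{n+1}, y_{n+1}) = (x₁x_n + 167y₁y_n, x₁y_n + y₁x_n) repeatedly.
  From (x_1, y_1) = (168, 13): x_2 = 168·168 + 167·13·13 = 56447; y_2 = 168·13 + 13·168 = 4368.
  From (x_2, y_2) = (56447, 4368): x_3 = 168·56447 + 167·13·4368 = 18966024; y_3 = 168·4368 + 13·56447 = 1467635.
  From (x_3, y_3) = (18966024, 1467635): x_4 = 168·18966024 + 167·13·1467635 = 6372527617; y_4 = 168·1467635 + 13·18966024 = 493120992.
Step 3: Verify x_4² - 167·y_4² = 40609108229427698689 - 40609108229427698688 = 1 (should be 1). ✓

(x_1, y_1) = (168, 13); (x_4, y_4) = (6372527617, 493120992).


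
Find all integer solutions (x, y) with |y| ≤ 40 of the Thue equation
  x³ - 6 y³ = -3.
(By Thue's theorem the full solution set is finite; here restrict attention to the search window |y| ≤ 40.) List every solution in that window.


The equation is x³ - 6y³ = -3. For fixed y, x³ = 6·y³ − 3, so a solution requires the RHS to be a perfect cube.
Strategy: iterate y from -40 to 40, compute RHS = 6·y³ − 3, and check whether it is a (positive or negative) perfect cube.
Check small values of y:
  y = 0: RHS = -3 is not a perfect cube.
  y = 1: RHS = 3 is not a perfect cube.
  y = -1: RHS = -9 is not a perfect cube.
  y = 2: RHS = 45 is not a perfect cube.
  y = -2: RHS = -51 is not a perfect cube.
  y = 3: RHS = 159 is not a perfect cube.
  y = -3: RHS = -165 is not a perfect cube.
Continuing the search up to |y| = 40 finds no solutions either.
No (x, y) in the scanned range satisfies the equation.

No integer solutions with |y| ≤ 40.


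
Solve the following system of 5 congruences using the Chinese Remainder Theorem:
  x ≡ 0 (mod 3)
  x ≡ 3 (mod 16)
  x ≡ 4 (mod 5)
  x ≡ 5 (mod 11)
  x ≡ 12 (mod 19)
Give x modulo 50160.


Product of moduli M = 3 · 16 · 5 · 11 · 19 = 50160.
Merge one congruence at a time:
  Start: x ≡ 0 (mod 3).
  Combine with x ≡ 3 (mod 16); new modulus lcm = 48.
    Write x = 0 + 3·t and substitute into x ≡ 3 (mod 16): 3·t ≡ 3 − 0 = 3 (mod 16).
    The inverse of 3 mod 16 is 11 (since 3·11 = 33 = 2·16 + 1), so t ≡ 11·3 = 33 ≡ 1 (mod 16).
    Then x = 0 + 3·1 = 3, valid modulo lcm(3, 16) = 48: x ≡ 3 (mod 48).
  Combine with x ≡ 4 (mod 5); new modulus lcm = 240.
    Write x = 3 + 48·t and substitute into x ≡ 4 (mod 5): 48·t ≡ 4 − 3 = 1 (mod 5).
    Reduce coefficients mod 5: 3·t ≡ 1 (mod 5).
    The inverse of 3 mod 5 is 2 (since 3·2 = 6 = 1·5 + 1), so t ≡ 2·1 = 2 ≡ 2 (mod 5).
    Then x = 3 + 48·2 = 99, valid modulo lcm(48, 5) = 240: x ≡ 99 (mod 240).
  Combine with x ≡ 5 (mod 11); new modulus lcm = 2640.
    Write x = 99 + 240·t and substitute into x ≡ 5 (mod 11): 240·t ≡ 5 − 99 = -94 (mod 11).
    Reduce coefficients mod 11: 9·t ≡ 5 (mod 11).
    The inverse of 9 mod 11 is 5 (since 9·5 = 45 = 4·11 + 1), so t ≡ 5·5 = 25 ≡ 3 (mod 11).
    Then x = 99 + 240·3 = 819, valid modulo lcm(240, 11) = 2640: x ≡ 819 (mod 2640).
  Combine with x ≡ 12 (mod 19); new modulus lcm = 50160.
    Write x = 819 + 2640·t and substitute into x ≡ 12 (mod 19): 2640·t ≡ 12 − 819 = -807 (mod 19).
    Reduce coefficients mod 19: 18·t ≡ 10 (mod 19).
    The inverse of 18 mod 19 is 18 (since 18·18 = 324 = 17·19 + 1), so t ≡ 18·10 = 180 ≡ 9 (mod 19).
    Then x = 819 + 2640·9 = 24579, valid modulo lcm(2640, 19) = 50160: x ≡ 24579 (mod 50160).
Verify against each original: 24579 mod 3 = 0, 24579 mod 16 = 3, 24579 mod 5 = 4, 24579 mod 11 = 5, 24579 mod 19 = 12.

x ≡ 24579 (mod 50160).


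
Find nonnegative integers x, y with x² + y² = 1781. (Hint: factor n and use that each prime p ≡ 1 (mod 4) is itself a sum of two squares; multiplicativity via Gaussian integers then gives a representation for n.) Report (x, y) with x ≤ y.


Step 1: Factor n = 1781 = 13 · 137.
Step 2: Check the mod-4 condition on each prime factor: 13 ≡ 1 (mod 4), exponent 1; 137 ≡ 1 (mod 4), exponent 1.
All primes ≡ 3 (mod 4) appear to even exponent (or don't appear), so by the two-squares theorem n IS expressible as a sum of two squares.
Step 3: Build a representation. Here n = 13 · 137 is a product of primes ≡ 1 (mod 4). Each prime p ≡ 1 (mod 4) is itself a sum of two squares; find a² by testing p − a² for a perfect square:
  13: 13 − 1² = 12, 13 − 2² = 9 = 3² ⇒ 13 = 2² + 3².
  137: 137 − 1² = 136, 137 − 2² = 133, 137 − 3² = 128, 137 − 4² = 121 = 11² ⇒ 137 = 4² + 11².
  Combine using the Brahmagupta–Fibonacci identity (a² + b²)(c² + d²) = (ac − bd)² + (ad + bc)² = (ac + bd)² + (ad − bc)²:
  13 · 137 = 1781: from (2² + 3²)(4² + 11²), take (2·4 − 3·11, 2·11 + 3·4) = (8 − 33, 22 + 12) = (-25, 34); dropping signs (only squares matter) gives (25, 34); check 25² + 34² = 625 + 1156 = 1781 ✓.
Step 4: Order so x ≤ y and verify: 25² + 34² = 625 + 1156 = 1781 = n. ✓

n = 1781 = 25² + 34² (one valid representation with x ≤ y).


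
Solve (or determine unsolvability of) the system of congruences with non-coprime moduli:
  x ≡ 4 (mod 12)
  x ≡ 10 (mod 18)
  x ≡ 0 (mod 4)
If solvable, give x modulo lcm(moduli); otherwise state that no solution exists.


Moduli 12, 18, 4 are not pairwise coprime, so CRT works modulo lcm(m_i) when all pairwise compatibility conditions hold.
Pairwise compatibility: gcd(m_i, m_j) must divide a_i - a_j for every pair.
Merge one congruence at a time:
  Start: x ≡ 4 (mod 12).
  Combine with x ≡ 10 (mod 18): gcd(12, 18) = 6; 10 - 4 = 6, which IS divisible by 6, so compatible.
    Write x = 4 + 12·t and substitute into x ≡ 10 (mod 18): 12·t ≡ 10 − 4 = 6 (mod 18).
    Divide the congruence (and modulus) by g = 6: 2·t ≡ 1 (mod 3).
    The inverse of 2 mod 3 is 2 (since 2·2 = 4 = 1·3 + 1), so t ≡ 2·1 = 2 ≡ 2 (mod 3).
    Then x = 4 + 12·2 = 28, valid modulo lcm(12, 18) = 36: x ≡ 28 (mod 36).
  Combine with x ≡ 0 (mod 4): gcd(36, 4) = 4; 0 - 28 = -28, which IS divisible by 4, so compatible.
    Write x = 28 + 36·t and substitute into x ≡ 0 (mod 4): 36·t ≡ 0 − 28 = -28 (mod 4).
    Divide the congruence (and modulus) by g = 4: 9·t ≡ -7 (mod 1).
    Modulo 1 every t works; take t = 0.
    Then x = 28 + 36·0 = 28, valid modulo lcm(36, 4) = 36: x ≡ 28 (mod 36).
Verify: 28 mod 12 = 4, 28 mod 18 = 10, 28 mod 4 = 0.

x ≡ 28 (mod 36).


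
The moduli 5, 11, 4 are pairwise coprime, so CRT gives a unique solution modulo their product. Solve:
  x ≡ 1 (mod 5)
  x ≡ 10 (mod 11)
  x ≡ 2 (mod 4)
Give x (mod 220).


Moduli 5, 11, 4 are pairwise coprime; by CRT there is a unique solution modulo M = 5 · 11 · 4 = 220.
Solve pairwise, accumulating the modulus:
  Start with x ≡ 1 (mod 5).
  Combine with x ≡ 10 (mod 11): since gcd(5, 11) = 1, we get a unique residue mod 55.
    Write x = 1 + 5·t and substitute into x ≡ 10 (mod 11): 5·t ≡ 10 − 1 = 9 (mod 11).
    The inverse of 5 mod 11 is 9 (since 5·9 = 45 = 4·11 + 1), so t ≡ 9·9 = 81 ≡ 4 (mod 11).
    Then x = 1 + 5·4 = 21, valid modulo lcm(5, 11) = 55: x ≡ 21 (mod 55).
  Combine with x ≡ 2 (mod 4): since gcd(55, 4) = 1, we get a unique residue mod 220.
    Write x = 21 + 55·t and substitute into x ≡ 2 (mod 4): 55·t ≡ 2 − 21 = -19 (mod 4).
    Reduce coefficients mod 4: 3·t ≡ 1 (mod 4).
    The inverse of 3 mod 4 is 3 (since 3·3 = 9 = 2·4 + 1), so t ≡ 3·1 = 3 ≡ 3 (mod 4).
    Then x = 21 + 55·3 = 186, valid modulo lcm(55, 4) = 220: x ≡ 186 (mod 220).
Verify: 186 mod 5 = 1 ✓, 186 mod 11 = 10 ✓, 186 mod 4 = 2 ✓.

x ≡ 186 (mod 220).


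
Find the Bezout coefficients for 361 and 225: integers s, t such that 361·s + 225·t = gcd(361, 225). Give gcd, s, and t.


Euclidean algorithm on (361, 225) — divide until remainder is 0:
  361 = 1 · 225 + 136
  225 = 1 · 136 + 89
  136 = 1 · 89 + 47
  89 = 1 · 47 + 42
  47 = 1 · 42 + 5
  42 = 8 · 5 + 2
  5 = 2 · 2 + 1
  2 = 2 · 1 + 0
gcd(361, 225) = 1.
Track Bezout coefficients alongside the remainders: start with r₀ = 361 = a·1 + b·0 (s = 1, t = 0) and r₁ = 225 = a·0 + b·1 (s = 0, t = 1); each new remainder r_{k+1} = r_{k-1} − q_k·r_k inherits s_{k+1} = s_{k-1} − q_k·s_k, t_{k+1} = t_{k-1} − q_k·t_k, so r_k = a·s_k + b·t_k at every step:
  q = 1: r = 136, s = 1 − 1·0 = 1, t = 0 − 1·1 = -1  (check: 361·1 + 225·(-1) = 136)
  q = 1: r = 89, s = 0 − 1·1 = -1, t = 1 − 1·(-1) = 2  (check: 361·(-1) + 225·2 = 89)
  q = 1: r = 47, s = 1 − 1·(-1) = 2, t = -1 − 1·2 = -3  (check: 361·2 + 225·(-3) = 47)
  q = 1: r = 42, s = -1 − 1·2 = -3, t = 2 − 1·(-3) = 5  (check: 361·(-3) + 225·5 = 42)
  q = 1: r = 5, s = 2 − 1·(-3) = 5, t = -3 − 1·5 = -8  (check: 361·5 + 225·(-8) = 5)
  q = 8: r = 2, s = -3 − 8·5 = -43, t = 5 − 8·(-8) = 69  (check: 361·(-43) + 225·69 = 2)
  q = 2: r = 1, s = 5 − 2·(-43) = 91, t = -8 − 2·69 = -146  (check: 361·91 + 225·(-146) = 1)
The row with r = 1 (the gcd) gives the Bezout coefficients s = 91, t = -146.
Result: 361 · (91) + 225 · (-146) = 1.

gcd(361, 225) = 1; s = 91, t = -146 (check: 361·91 + 225·(-146) = 1).


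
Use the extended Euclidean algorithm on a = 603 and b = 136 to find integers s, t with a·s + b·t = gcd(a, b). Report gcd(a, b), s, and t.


Euclidean algorithm on (603, 136) — divide until remainder is 0:
  603 = 4 · 136 + 59
  136 = 2 · 59 + 18
  59 = 3 · 18 + 5
  18 = 3 · 5 + 3
  5 = 1 · 3 + 2
  3 = 1 · 2 + 1
  2 = 2 · 1 + 0
gcd(603, 136) = 1.
Track Bezout coefficients alongside the remainders: start with r₀ = 603 = a·1 + b·0 (s = 1, t = 0) and r₁ = 136 = a·0 + b·1 (s = 0, t = 1); each new remainder r_{k+1} = r_{k-1} − q_k·r_k inherits s_{k+1} = s_{k-1} − q_k·s_k, t_{k+1} = t_{k-1} − q_k·t_k, so r_k = a·s_k + b·t_k at every step:
  q = 4: r = 59, s = 1 − 4·0 = 1, t = 0 − 4·1 = -4  (check: 603·1 + 136·(-4) = 59)
  q = 2: r = 18, s = 0 − 2·1 = -2, t = 1 − 2·(-4) = 9  (check: 603·(-2) + 136·9 = 18)
  q = 3: r = 5, s = 1 − 3·(-2) = 7, t = -4 − 3·9 = -31  (check: 603·7 + 136·(-31) = 5)
  q = 3: r = 3, s = -2 − 3·7 = -23, t = 9 − 3·(-31) = 102  (check: 603·(-23) + 136·102 = 3)
  q = 1: r = 2, s = 7 − 1·(-23) = 30, t = -31 − 1·102 = -133  (check: 603·30 + 136·(-133) = 2)
  q = 1: r = 1, s = -23 − 1·30 = -53, t = 102 − 1·(-133) = 235  (check: 603·(-53) + 136·235 = 1)
The row with r = 1 (the gcd) gives the Bezout coefficients s = -53, t = 235.
Result: 603 · (-53) + 136 · (235) = 1.

gcd(603, 136) = 1; s = -53, t = 235 (check: 603·(-53) + 136·235 = 1).


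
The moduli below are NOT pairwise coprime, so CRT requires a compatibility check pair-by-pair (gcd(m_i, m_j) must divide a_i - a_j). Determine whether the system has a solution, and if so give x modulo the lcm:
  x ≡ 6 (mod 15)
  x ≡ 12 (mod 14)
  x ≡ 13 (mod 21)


Moduli 15, 14, 21 are not pairwise coprime, so CRT works modulo lcm(m_i) when all pairwise compatibility conditions hold.
Pairwise compatibility: gcd(m_i, m_j) must divide a_i - a_j for every pair.
Merge one congruence at a time:
  Start: x ≡ 6 (mod 15).
  Combine with x ≡ 12 (mod 14): gcd(15, 14) = 1; 12 - 6 = 6, which IS divisible by 1, so compatible.
    Write x = 6 + 15·t and substitute into x ≡ 12 (mod 14): 15·t ≡ 12 − 6 = 6 (mod 14).
    Reduce coefficients mod 14: 1·t ≡ 6 (mod 14).
    So t ≡ 6 (mod 14).
    Then x = 6 + 15·6 = 96, valid modulo lcm(15, 14) = 210: x ≡ 96 (mod 210).
  Combine with x ≡ 13 (mod 21): gcd(210, 21) = 21, and 13 - 96 = -83 is NOT divisible by 21.
    ⇒ system is inconsistent (no integer solution).

No solution (the system is inconsistent).


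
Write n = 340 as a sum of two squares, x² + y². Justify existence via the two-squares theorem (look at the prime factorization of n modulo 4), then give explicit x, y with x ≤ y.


Step 1: Factor n = 340 = 2^2 · 5 · 17.
Step 2: Check the mod-4 condition on each prime factor: 2 = 2 (special); 5 ≡ 1 (mod 4), exponent 1; 17 ≡ 1 (mod 4), exponent 1.
All primes ≡ 3 (mod 4) appear to even exponent (or don't appear), so by the two-squares theorem n IS expressible as a sum of two squares.
Step 3: Build a representation. Group n = k² · m with k = 2 and m = 5 · 17 = 85 (a product of primes ≡ 1 (mod 4)); a representation of m scales to one of n via (k·x)² + (k·y)² = k²(x² + y²). Each prime p ≡ 1 (mod 4) is itself a sum of two squares; find a² by testing p − a² for a perfect square:
  5: 5 − 1² = 4 = 2² ⇒ 5 = 1² + 2².
  17: 17 − 1² = 16 = 4² ⇒ 17 = 1² + 4².
  Combine using the Brahmagupta–Fibonacci identity (a² + b²)(c² + d²) = (ac − bd)² + (ad + bc)² = (ac + bd)² + (ad − bc)²:
  5 · 17 = 85: from (1² + 2²)(1² + 4²), take (1·1 − 2·4, 1·4 + 2·1) = (1 − 8, 4 + 2) = (-7, 6); dropping signs (only squares matter) gives (7, 6); check 7² + 6² = 49 + 36 = 85 ✓.
  Scale by k = 2: (2·7, 2·6) = (14, 12).
Step 4: Order so x ≤ y and verify: 12² + 14² = 144 + 196 = 340 = n. ✓

n = 340 = 12² + 14² (one valid representation with x ≤ y).


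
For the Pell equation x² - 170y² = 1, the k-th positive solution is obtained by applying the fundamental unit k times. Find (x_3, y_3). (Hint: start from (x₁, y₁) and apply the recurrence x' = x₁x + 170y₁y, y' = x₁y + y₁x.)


Step 1: Find the fundamental solution (x₁, y₁) of x² - 170y² = 1.
  Expand √170 as a continued fraction. a₀ = ⌊√170⌋ = 13; iterate m_{k+1} = d_k·a_k − m_k, d_{k+1} = (170 − m_{k+1}²)/d_k, a_{k+1} = ⌊(a₀ + m_{k+1})/d_{k+1}⌋ (starting m₀ = 0, d₀ = 1), with convergents p_k = a_k·p_{k-1} + p_{k-2}, q_k = a_k·q_{k-1} + q_{k-2} (p₋₁ = 1, q₋₁ = 0):
  k = 0: a₀ = 13; p₀/q₀ = 13/1; p₀² − 170·q₀² = 169 − 170 = -1.
  k = 1: m = 13, d = 1, a = ⌊(13 + 13)/1⌋ = 26; p/q = (26·13 + 1)/(26·1 + 0) = 339/26; p² − 170·q² = 114921 − 114920 = 1.
  The first convergent with p² − 170·q² = 1 gives the fundamental solution (x₁, y₁) = (339, 26).
Step 2: Apply the recurrence (x_{n+1}, y_{n+1}) = (x₁x_n + 170y₁y_n, x₁y_n + y₁x_n) repeatedly.
  From (x_1, y_1) = (339, 26): x_2 = 339·339 + 170·26·26 = 229841; y_2 = 339·26 + 26·339 = 17628.
  From (x_2, y_2) = (229841, 17628): x_3 = 339·229841 + 170·26·17628 = 155831859; y_3 = 339·17628 + 26·229841 = 11951758.
Step 3: Verify x_3² - 170·y_3² = 24283568279395881 - 24283568279395880 = 1 (should be 1). ✓

(x_1, y_1) = (339, 26); (x_3, y_3) = (155831859, 11951758).


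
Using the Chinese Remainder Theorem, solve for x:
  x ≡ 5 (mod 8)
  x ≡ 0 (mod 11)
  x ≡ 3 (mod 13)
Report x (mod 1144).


Moduli 8, 11, 13 are pairwise coprime; by CRT there is a unique solution modulo M = 8 · 11 · 13 = 1144.
Solve pairwise, accumulating the modulus:
  Start with x ≡ 5 (mod 8).
  Combine with x ≡ 0 (mod 11): since gcd(8, 11) = 1, we get a unique residue mod 88.
    Write x = 5 + 8·t and substitute into x ≡ 0 (mod 11): 8·t ≡ 0 − 5 = -5 (mod 11).
    Reduce coefficients mod 11: 8·t ≡ 6 (mod 11).
    The inverse of 8 mod 11 is 7 (since 8·7 = 56 = 5·11 + 1), so t ≡ 7·6 = 42 ≡ 9 (mod 11).
    Then x = 5 + 8·9 = 77, valid modulo lcm(8, 11) = 88: x ≡ 77 (mod 88).
  Combine with x ≡ 3 (mod 13): since gcd(88, 13) = 1, we get a unique residue mod 1144.
    Write x = 77 + 88·t and substitute into x ≡ 3 (mod 13): 88·t ≡ 3 − 77 = -74 (mod 13).
    Reduce coefficients mod 13: 10·t ≡ 4 (mod 13).
    The inverse of 10 mod 13 is 4 (since 10·4 = 40 = 3·13 + 1), so t ≡ 4·4 = 16 ≡ 3 (mod 13).
    Then x = 77 + 88·3 = 341, valid modulo lcm(88, 13) = 1144: x ≡ 341 (mod 1144).
Verify: 341 mod 8 = 5 ✓, 341 mod 11 = 0 ✓, 341 mod 13 = 3 ✓.

x ≡ 341 (mod 1144).


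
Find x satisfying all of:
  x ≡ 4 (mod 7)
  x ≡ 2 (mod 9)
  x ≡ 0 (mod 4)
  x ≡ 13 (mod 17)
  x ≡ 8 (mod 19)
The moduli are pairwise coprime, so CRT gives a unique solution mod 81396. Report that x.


Product of moduli M = 7 · 9 · 4 · 17 · 19 = 81396.
Merge one congruence at a time:
  Start: x ≡ 4 (mod 7).
  Combine with x ≡ 2 (mod 9); new modulus lcm = 63.
    Write x = 4 + 7·t and substitute into x ≡ 2 (mod 9): 7·t ≡ 2 − 4 = -2 (mod 9).
    Reduce coefficients mod 9: 7·t ≡ 7 (mod 9).
    The inverse of 7 mod 9 is 4 (since 7·4 = 28 = 3·9 + 1), so t ≡ 4·7 = 28 ≡ 1 (mod 9).
    Then x = 4 + 7·1 = 11, valid modulo lcm(7, 9) = 63: x ≡ 11 (mod 63).
  Combine with x ≡ 0 (mod 4); new modulus lcm = 252.
    Write x = 11 + 63·t and substitute into x ≡ 0 (mod 4): 63·t ≡ 0 − 11 = -11 (mod 4).
    Reduce coefficients mod 4: 3·t ≡ 1 (mod 4).
    The inverse of 3 mod 4 is 3 (since 3·3 = 9 = 2·4 + 1), so t ≡ 3·1 = 3 ≡ 3 (mod 4).
    Then x = 11 + 63·3 = 200, valid modulo lcm(63, 4) = 252: x ≡ 200 (mod 252).
  Combine with x ≡ 13 (mod 17); new modulus lcm = 4284.
    Write x = 200 + 252·t and substitute into x ≡ 13 (mod 17): 252·t ≡ 13 − 200 = -187 (mod 17).
    Reduce coefficients mod 17: 14·t ≡ 0 (mod 17).
    The inverse of 14 mod 17 is 11 (since 14·11 = 154 = 9·17 + 1), so t ≡ 11·0 = 0 ≡ 0 (mod 17).
    Then x = 200 + 252·0 = 200, valid modulo lcm(252, 17) = 4284: x ≡ 200 (mod 4284).
  Combine with x ≡ 8 (mod 19); new modulus lcm = 81396.
    Write x = 200 + 4284·t and substitute into x ≡ 8 (mod 19): 4284·t ≡ 8 − 200 = -192 (mod 19).
    Reduce coefficients mod 19: 9·t ≡ 17 (mod 19).
    The inverse of 9 mod 19 is 17 (since 9·17 = 153 = 8·19 + 1), so t ≡ 17·17 = 289 ≡ 4 (mod 19).
    Then x = 200 + 4284·4 = 17336, valid modulo lcm(4284, 19) = 81396: x ≡ 17336 (mod 81396).
Verify against each original: 17336 mod 7 = 4, 17336 mod 9 = 2, 17336 mod 4 = 0, 17336 mod 17 = 13, 17336 mod 19 = 8.

x ≡ 17336 (mod 81396).


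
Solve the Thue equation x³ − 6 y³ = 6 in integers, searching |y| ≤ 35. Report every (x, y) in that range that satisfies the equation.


The equation is x³ - 6y³ = 6. For fixed y, x³ = 6·y³ + 6, so a solution requires the RHS to be a perfect cube.
Strategy: iterate y from -35 to 35, compute RHS = 6·y³ + 6, and check whether it is a (positive or negative) perfect cube.
Check small values of y:
  y = 0: RHS = 6 is not a perfect cube.
  y = 1: RHS = 12 is not a perfect cube.
  y = -1: RHS = 0 = (0)³ ⇒ x = 0 works.
  y = 2: RHS = 54 is not a perfect cube.
  y = -2: RHS = -42 is not a perfect cube.
  y = 3: RHS = 168 is not a perfect cube.
  y = -3: RHS = -156 is not a perfect cube.
Continuing the search up to |y| = 35 finds no further solutions beyond those listed.
Collected solutions: (0, -1).

Solutions (with |y| ≤ 35): (0, -1).


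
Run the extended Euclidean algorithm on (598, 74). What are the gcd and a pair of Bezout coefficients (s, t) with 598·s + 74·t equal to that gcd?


Euclidean algorithm on (598, 74) — divide until remainder is 0:
  598 = 8 · 74 + 6
  74 = 12 · 6 + 2
  6 = 3 · 2 + 0
gcd(598, 74) = 2.
Track Bezout coefficients alongside the remainders: start with r₀ = 598 = a·1 + b·0 (s = 1, t = 0) and r₁ = 74 = a·0 + b·1 (s = 0, t = 1); each new remainder r_{k+1} = r_{k-1} − q_k·r_k inherits s_{k+1} = s_{k-1} − q_k·s_k, t_{k+1} = t_{k-1} − q_k·t_k, so r_k = a·s_k + b·t_k at every step:
  q = 8: r = 6, s = 1 − 8·0 = 1, t = 0 − 8·1 = -8  (check: 598·1 + 74·(-8) = 6)
  q = 12: r = 2, s = 0 − 12·1 = -12, t = 1 − 12·(-8) = 97  (check: 598·(-12) + 74·97 = 2)
The row with r = 2 (the gcd) gives the Bezout coefficients s = -12, t = 97.
Result: 598 · (-12) + 74 · (97) = 2.

gcd(598, 74) = 2; s = -12, t = 97 (check: 598·(-12) + 74·97 = 2).


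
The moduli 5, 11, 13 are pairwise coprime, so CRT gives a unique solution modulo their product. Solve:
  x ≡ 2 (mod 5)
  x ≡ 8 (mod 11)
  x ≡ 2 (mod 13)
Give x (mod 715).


Moduli 5, 11, 13 are pairwise coprime; by CRT there is a unique solution modulo M = 5 · 11 · 13 = 715.
Solve pairwise, accumulating the modulus:
  Start with x ≡ 2 (mod 5).
  Combine with x ≡ 8 (mod 11): since gcd(5, 11) = 1, we get a unique residue mod 55.
    Write x = 2 + 5·t and substitute into x ≡ 8 (mod 11): 5·t ≡ 8 − 2 = 6 (mod 11).
    The inverse of 5 mod 11 is 9 (since 5·9 = 45 = 4·11 + 1), so t ≡ 9·6 = 54 ≡ 10 (mod 11).
    Then x = 2 + 5·10 = 52, valid modulo lcm(5, 11) = 55: x ≡ 52 (mod 55).
  Combine with x ≡ 2 (mod 13): since gcd(55, 13) = 1, we get a unique residue mod 715.
    Write x = 52 + 55·t and substitute into x ≡ 2 (mod 13): 55·t ≡ 2 − 52 = -50 (mod 13).
    Reduce coefficients mod 13: 3·t ≡ 2 (mod 13).
    The inverse of 3 mod 13 is 9 (since 3·9 = 27 = 2·13 + 1), so t ≡ 9·2 = 18 ≡ 5 (mod 13).
    Then x = 52 + 55·5 = 327, valid modulo lcm(55, 13) = 715: x ≡ 327 (mod 715).
Verify: 327 mod 5 = 2 ✓, 327 mod 11 = 8 ✓, 327 mod 13 = 2 ✓.

x ≡ 327 (mod 715).


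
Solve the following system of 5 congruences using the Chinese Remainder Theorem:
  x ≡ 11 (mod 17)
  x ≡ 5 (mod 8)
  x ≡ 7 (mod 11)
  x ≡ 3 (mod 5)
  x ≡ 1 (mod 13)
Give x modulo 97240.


Product of moduli M = 17 · 8 · 11 · 5 · 13 = 97240.
Merge one congruence at a time:
  Start: x ≡ 11 (mod 17).
  Combine with x ≡ 5 (mod 8); new modulus lcm = 136.
    Write x = 11 + 17·t and substitute into x ≡ 5 (mod 8): 17·t ≡ 5 − 11 = -6 (mod 8).
    Reduce coefficients mod 8: 1·t ≡ 2 (mod 8).
    So t ≡ 2 (mod 8).
    Then x = 11 + 17·2 = 45, valid modulo lcm(17, 8) = 136: x ≡ 45 (mod 136).
  Combine with x ≡ 7 (mod 11); new modulus lcm = 1496.
    Write x = 45 + 136·t and substitute into x ≡ 7 (mod 11): 136·t ≡ 7 − 45 = -38 (mod 11).
    Reduce coefficients mod 11: 4·t ≡ 6 (mod 11).
    The inverse of 4 mod 11 is 3 (since 4·3 = 12 = 1·11 + 1), so t ≡ 3·6 = 18 ≡ 7 (mod 11).
    Then x = 45 + 136·7 = 997, valid modulo lcm(136, 11) = 1496: x ≡ 997 (mod 1496).
  Combine with x ≡ 3 (mod 5); new modulus lcm = 7480.
    Write x = 997 + 1496·t and substitute into x ≡ 3 (mod 5): 1496·t ≡ 3 − 997 = -994 (mod 5).
    Reduce coefficients mod 5: 1·t ≡ 1 (mod 5).
    So t ≡ 1 (mod 5).
    Then x = 997 + 1496·1 = 2493, valid modulo lcm(1496, 5) = 7480: x ≡ 2493 (mod 7480).
  Combine with x ≡ 1 (mod 13); new modulus lcm = 97240.
    Write x = 2493 + 7480·t and substitute into x ≡ 1 (mod 13): 7480·t ≡ 1 − 2493 = -2492 (mod 13).
    Reduce coefficients mod 13: 5·t ≡ 4 (mod 13).
    The inverse of 5 mod 13 is 8 (since 5·8 = 40 = 3·13 + 1), so t ≡ 8·4 = 32 ≡ 6 (mod 13).
    Then x = 2493 + 7480·6 = 47373, valid modulo lcm(7480, 13) = 97240: x ≡ 47373 (mod 97240).
Verify against each original: 47373 mod 17 = 11, 47373 mod 8 = 5, 47373 mod 11 = 7, 47373 mod 5 = 3, 47373 mod 13 = 1.

x ≡ 47373 (mod 97240).


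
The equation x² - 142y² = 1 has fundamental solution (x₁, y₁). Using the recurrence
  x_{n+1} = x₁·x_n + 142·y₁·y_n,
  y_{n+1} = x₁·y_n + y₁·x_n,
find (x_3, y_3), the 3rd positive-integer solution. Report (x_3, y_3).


Step 1: Find the fundamental solution (x₁, y₁) of x² - 142y² = 1.
  Expand √142 as a continued fraction. a₀ = ⌊√142⌋ = 11; iterate m_{k+1} = d_k·a_k − m_k, d_{k+1} = (142 − m_{k+1}²)/d_k, a_{k+1} = ⌊(a₀ + m_{k+1})/d_{k+1}⌋ (starting m₀ = 0, d₀ = 1), with convergents p_k = a_k·p_{k-1} + p_{k-2}, q_k = a_k·q_{k-1} + q_{k-2} (p₋₁ = 1, q₋₁ = 0):
  k = 0: a₀ = 11; p₀/q₀ = 11/1; p₀² − 142·q₀² = 121 − 142 = -21.
  k = 1: m = 11, d = 21, a = ⌊(11 + 11)/21⌋ = 1; p/q = (1·11 + 1)/(1·1 + 0) = 12/1; p² − 142·q² = 144 − 142 = 2.
  k = 2: m = 10, d = 2, a = ⌊(11 + 10)/2⌋ = 10; p/q = (10·12 + 11)/(10·1 + 1) = 131/11; p² − 142·q² = 17161 − 17182 = -21.
  k = 3: m = 10, d = 21, a = ⌊(11 + 10)/21⌋ = 1; p/q = (1·131 + 12)/(1·11 + 1) = 143/12; p² − 142·q² = 20449 − 20448 = 1.
  The first convergent with p² − 142·q² = 1 gives the fundamental solution (x₁, y₁) = (143, 12).
Step 2: Apply the recurrence (x_{n+1}, y_{n+1}) = (x₁x_n + 142y₁y_n, x₁y_n + y₁x_n) repeatedly.
  From (x_1, y_1) = (143, 12): x_2 = 143·143 + 142·12·12 = 40897; y_2 = 143·12 + 12·143 = 3432.
  From (x_2, y_2) = (40897, 3432): x_3 = 143·40897 + 142·12·3432 = 11696399; y_3 = 143·3432 + 12·40897 = 981540.
Step 3: Verify x_3² - 142·y_3² = 136805749567201 - 136805749567200 = 1 (should be 1). ✓

(x_1, y_1) = (143, 12); (x_3, y_3) = (11696399, 981540).


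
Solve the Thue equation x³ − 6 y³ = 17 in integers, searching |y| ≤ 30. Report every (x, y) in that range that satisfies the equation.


The equation is x³ - 6y³ = 17. For fixed y, x³ = 6·y³ + 17, so a solution requires the RHS to be a perfect cube.
Strategy: iterate y from -30 to 30, compute RHS = 6·y³ + 17, and check whether it is a (positive or negative) perfect cube.
Check small values of y:
  y = 0: RHS = 17 is not a perfect cube.
  y = 1: RHS = 23 is not a perfect cube.
  y = -1: RHS = 11 is not a perfect cube.
  y = 2: RHS = 65 is not a perfect cube.
  y = -2: RHS = -31 is not a perfect cube.
  y = 3: RHS = 179 is not a perfect cube.
  y = -3: RHS = -145 is not a perfect cube.
Continuing the search up to |y| = 30 finds no solutions either.
No (x, y) in the scanned range satisfies the equation.

No integer solutions with |y| ≤ 30.


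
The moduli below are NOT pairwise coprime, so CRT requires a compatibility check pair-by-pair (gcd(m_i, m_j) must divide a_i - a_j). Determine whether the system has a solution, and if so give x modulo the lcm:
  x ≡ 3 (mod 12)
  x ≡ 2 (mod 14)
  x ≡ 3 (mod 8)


Moduli 12, 14, 8 are not pairwise coprime, so CRT works modulo lcm(m_i) when all pairwise compatibility conditions hold.
Pairwise compatibility: gcd(m_i, m_j) must divide a_i - a_j for every pair.
Merge one congruence at a time:
  Start: x ≡ 3 (mod 12).
  Combine with x ≡ 2 (mod 14): gcd(12, 14) = 2, and 2 - 3 = -1 is NOT divisible by 2.
    ⇒ system is inconsistent (no integer solution).

No solution (the system is inconsistent).


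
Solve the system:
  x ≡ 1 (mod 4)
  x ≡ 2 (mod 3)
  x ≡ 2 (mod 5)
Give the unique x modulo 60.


Moduli 4, 3, 5 are pairwise coprime; by CRT there is a unique solution modulo M = 4 · 3 · 5 = 60.
Solve pairwise, accumulating the modulus:
  Start with x ≡ 1 (mod 4).
  Combine with x ≡ 2 (mod 3): since gcd(4, 3) = 1, we get a unique residue mod 12.
    Write x = 1 + 4·t and substitute into x ≡ 2 (mod 3): 4·t ≡ 2 − 1 = 1 (mod 3).
    Reduce coefficients mod 3: 1·t ≡ 1 (mod 3).
    So t ≡ 1 (mod 3).
    Then x = 1 + 4·1 = 5, valid modulo lcm(4, 3) = 12: x ≡ 5 (mod 12).
  Combine with x ≡ 2 (mod 5): since gcd(12, 5) = 1, we get a unique residue mod 60.
    Write x = 5 + 12·t and substitute into x ≡ 2 (mod 5): 12·t ≡ 2 − 5 = -3 (mod 5).
    Reduce coefficients mod 5: 2·t ≡ 2 (mod 5).
    The inverse of 2 mod 5 is 3 (since 2·3 = 6 = 1·5 + 1), so t ≡ 3·2 = 6 ≡ 1 (mod 5).
    Then x = 5 + 12·1 = 17, valid modulo lcm(12, 5) = 60: x ≡ 17 (mod 60).
Verify: 17 mod 4 = 1 ✓, 17 mod 3 = 2 ✓, 17 mod 5 = 2 ✓.

x ≡ 17 (mod 60).


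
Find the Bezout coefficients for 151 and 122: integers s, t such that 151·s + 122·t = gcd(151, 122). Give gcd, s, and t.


Euclidean algorithm on (151, 122) — divide until remainder is 0:
  151 = 1 · 122 + 29
  122 = 4 · 29 + 6
  29 = 4 · 6 + 5
  6 = 1 · 5 + 1
  5 = 5 · 1 + 0
gcd(151, 122) = 1.
Track Bezout coefficients alongside the remainders: start with r₀ = 151 = a·1 + b·0 (s = 1, t = 0) and r₁ = 122 = a·0 + b·1 (s = 0, t = 1); each new remainder r_{k+1} = r_{k-1} − q_k·r_k inherits s_{k+1} = s_{k-1} − q_k·s_k, t_{k+1} = t_{k-1} − q_k·t_k, so r_k = a·s_k + b·t_k at every step:
  q = 1: r = 29, s = 1 − 1·0 = 1, t = 0 − 1·1 = -1  (check: 151·1 + 122·(-1) = 29)
  q = 4: r = 6, s = 0 − 4·1 = -4, t = 1 − 4·(-1) = 5  (check: 151·(-4) + 122·5 = 6)
  q = 4: r = 5, s = 1 − 4·(-4) = 17, t = -1 − 4·5 = -21  (check: 151·17 + 122·(-21) = 5)
  q = 1: r = 1, s = -4 − 1·17 = -21, t = 5 − 1·(-21) = 26  (check: 151·(-21) + 122·26 = 1)
The row with r = 1 (the gcd) gives the Bezout coefficients s = -21, t = 26.
Result: 151 · (-21) + 122 · (26) = 1.

gcd(151, 122) = 1; s = -21, t = 26 (check: 151·(-21) + 122·26 = 1).


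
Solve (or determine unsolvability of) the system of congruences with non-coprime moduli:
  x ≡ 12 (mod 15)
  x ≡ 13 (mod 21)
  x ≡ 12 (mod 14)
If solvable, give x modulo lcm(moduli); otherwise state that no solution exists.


Moduli 15, 21, 14 are not pairwise coprime, so CRT works modulo lcm(m_i) when all pairwise compatibility conditions hold.
Pairwise compatibility: gcd(m_i, m_j) must divide a_i - a_j for every pair.
Merge one congruence at a time:
  Start: x ≡ 12 (mod 15).
  Combine with x ≡ 13 (mod 21): gcd(15, 21) = 3, and 13 - 12 = 1 is NOT divisible by 3.
    ⇒ system is inconsistent (no integer solution).

No solution (the system is inconsistent).


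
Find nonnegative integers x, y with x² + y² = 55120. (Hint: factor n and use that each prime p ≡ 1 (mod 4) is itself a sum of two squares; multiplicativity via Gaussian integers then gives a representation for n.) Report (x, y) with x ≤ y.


Step 1: Factor n = 55120 = 2^4 · 5 · 13 · 53.
Step 2: Check the mod-4 condition on each prime factor: 2 = 2 (special); 5 ≡ 1 (mod 4), exponent 1; 13 ≡ 1 (mod 4), exponent 1; 53 ≡ 1 (mod 4), exponent 1.
All primes ≡ 3 (mod 4) appear to even exponent (or don't appear), so by the two-squares theorem n IS expressible as a sum of two squares.
Step 3: Build a representation. Group n = k² · m with k = 4 and m = 5 · 13 · 53 = 3445 (a product of primes ≡ 1 (mod 4)); a representation of m scales to one of n via (k·x)² + (k·y)² = k²(x² + y²). Each prime p ≡ 1 (mod 4) is itself a sum of two squares; find a² by testing p − a² for a perfect square:
  5: 5 − 1² = 4 = 2² ⇒ 5 = 1² + 2².
  13: 13 − 1² = 12, 13 − 2² = 9 = 3² ⇒ 13 = 2² + 3².
  53: 53 − 1² = 52, 53 − 2² = 49 = 7² ⇒ 53 = 2² + 7².
  Combine using the Brahmagupta–Fibonacci identity (a² + b²)(c² + d²) = (ac − bd)² + (ad + bc)² = (ac + bd)² + (ad − bc)²:
  5 · 13 = 65: from (1² + 2²)(2² + 3²), take (1·2 − 2·3, 1·3 + 2·2) = (2 − 6, 3 + 4) = (-4, 7); dropping signs (only squares matter) gives (4, 7); check 4² + 7² = 16 + 49 = 65 ✓.
  65 · 53 = 3445: from (4² + 7²)(2² + 7²), take (4·2 − 7·7, 4·7 + 7·2) = (8 − 49, 28 + 14) = (-41, 42); dropping signs (only squares matter) gives (41, 42); check 41² + 42² = 1681 + 1764 = 3445 ✓.
  Scale by k = 4: (4·41, 4·42) = (164, 168).
Step 4: Order so x ≤ y and verify: 164² + 168² = 26896 + 28224 = 55120 = n. ✓

n = 55120 = 164² + 168² (one valid representation with x ≤ y).
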